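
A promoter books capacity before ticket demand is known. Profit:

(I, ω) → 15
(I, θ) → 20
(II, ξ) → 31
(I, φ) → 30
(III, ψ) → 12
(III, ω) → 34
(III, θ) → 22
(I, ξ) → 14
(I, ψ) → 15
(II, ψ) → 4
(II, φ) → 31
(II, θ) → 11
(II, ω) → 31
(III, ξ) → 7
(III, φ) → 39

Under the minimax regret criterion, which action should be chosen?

Column bests: θ=22, φ=39, ψ=15, ω=34, ξ=31.
I regrets: 2, 9, 0, 19, 17 → max 19
II regrets: 11, 8, 11, 3, 0 → max 11
III regrets: 0, 0, 3, 0, 24 → max 24
Smallest max regret = 11 → II.

II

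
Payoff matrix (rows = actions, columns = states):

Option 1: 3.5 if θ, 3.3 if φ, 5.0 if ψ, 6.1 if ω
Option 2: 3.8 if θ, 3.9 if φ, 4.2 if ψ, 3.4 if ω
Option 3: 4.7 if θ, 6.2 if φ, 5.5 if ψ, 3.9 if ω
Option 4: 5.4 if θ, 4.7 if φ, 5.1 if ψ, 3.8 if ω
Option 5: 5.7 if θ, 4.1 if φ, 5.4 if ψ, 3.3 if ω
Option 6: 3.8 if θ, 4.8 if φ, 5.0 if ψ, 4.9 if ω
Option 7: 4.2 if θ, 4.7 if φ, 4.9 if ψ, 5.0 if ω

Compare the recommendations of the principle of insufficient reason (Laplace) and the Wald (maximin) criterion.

Row averages: Option 1=4.475, Option 2=3.825, Option 3=5.075, Option 4=4.75, Option 5=4.625, Option 6=4.625, Option 7=4.7
Highest average = 5.075 → Option 3.
Row minima: Option 1=3.3, Option 2=3.4, Option 3=3.9, Option 4=3.8, Option 5=3.3, Option 6=3.8, Option 7=4.2
Best worst-case = 4.2 → Option 7.

laplace → Option 3; maximin → Option 7 (disagree)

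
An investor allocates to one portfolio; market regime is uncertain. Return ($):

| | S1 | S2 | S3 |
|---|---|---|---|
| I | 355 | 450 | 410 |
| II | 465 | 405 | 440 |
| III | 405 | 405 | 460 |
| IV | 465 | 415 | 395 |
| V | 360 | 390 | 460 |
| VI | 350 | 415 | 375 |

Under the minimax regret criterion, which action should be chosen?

Column bests: S1=465, S2=450, S3=460.
I regrets: 110, 0, 50 → max 110
II regrets: 0, 45, 20 → max 45
III regrets: 60, 45, 0 → max 60
IV regrets: 0, 35, 65 → max 65
V regrets: 105, 60, 0 → max 105
VI regrets: 115, 35, 85 → max 115
Smallest max regret = 45 → II.

II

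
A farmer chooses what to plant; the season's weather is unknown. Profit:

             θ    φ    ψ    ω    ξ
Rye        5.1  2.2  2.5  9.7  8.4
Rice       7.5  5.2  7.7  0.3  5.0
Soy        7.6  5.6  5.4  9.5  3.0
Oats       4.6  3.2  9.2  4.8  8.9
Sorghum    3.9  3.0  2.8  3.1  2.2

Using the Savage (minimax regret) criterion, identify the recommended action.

Column bests: θ=7.6, φ=5.6, ψ=9.2, ω=9.7, ξ=8.9.
Rye regrets: 2.5, 3.4, 6.7, 0.0, 0.5 → max 6.7
Rice regrets: 0.1, 0.4, 1.5, 9.4, 3.9 → max 9.4
Soy regrets: 0.0, 0.0, 3.8, 0.2, 5.9 → max 5.9
Oats regrets: 3.0, 2.4, 0.0, 4.9, 0.0 → max 4.9
Sorghum regrets: 3.7, 2.6, 6.4, 6.6, 6.7 → max 6.7
Smallest max regret = 4.9 → Oats.

Oats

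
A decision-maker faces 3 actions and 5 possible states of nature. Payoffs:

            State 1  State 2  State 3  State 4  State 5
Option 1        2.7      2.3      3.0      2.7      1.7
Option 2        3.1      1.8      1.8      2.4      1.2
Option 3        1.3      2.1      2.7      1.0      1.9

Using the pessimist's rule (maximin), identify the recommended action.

Option 1

Row minima: Option 1=1.7, Option 2=1.2, Option 3=1.0
Best worst-case = 1.7 → Option 1.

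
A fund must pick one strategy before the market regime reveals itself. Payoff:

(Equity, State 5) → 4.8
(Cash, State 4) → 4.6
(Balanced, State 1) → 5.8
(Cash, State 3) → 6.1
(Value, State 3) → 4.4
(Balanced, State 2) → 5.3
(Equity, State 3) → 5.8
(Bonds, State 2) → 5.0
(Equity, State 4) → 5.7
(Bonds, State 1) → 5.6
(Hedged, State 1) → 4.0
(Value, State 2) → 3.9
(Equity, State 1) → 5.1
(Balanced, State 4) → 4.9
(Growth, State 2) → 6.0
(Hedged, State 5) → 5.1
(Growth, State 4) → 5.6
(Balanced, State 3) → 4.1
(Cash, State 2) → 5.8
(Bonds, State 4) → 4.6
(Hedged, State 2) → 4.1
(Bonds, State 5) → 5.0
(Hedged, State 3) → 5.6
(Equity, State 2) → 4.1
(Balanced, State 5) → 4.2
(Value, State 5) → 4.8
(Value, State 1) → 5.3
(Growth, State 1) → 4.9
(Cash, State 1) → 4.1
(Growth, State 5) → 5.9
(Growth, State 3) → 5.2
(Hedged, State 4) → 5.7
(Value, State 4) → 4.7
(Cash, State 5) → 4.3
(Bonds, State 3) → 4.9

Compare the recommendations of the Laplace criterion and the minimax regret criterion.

laplace → Growth; minimax regret → Growth (agree)

Row averages: Balanced=4.86, Equity=5.1, Value=4.62, Cash=4.98, Hedged=4.9, Growth=5.52, Bonds=5.02
Highest average = 5.52 → Growth.
Column bests: State 1=5.8, State 2=6.0, State 3=6.1, State 4=5.7, State 5=5.9.
Balanced regrets: 0.0, 0.7, 2.0, 0.8, 1.7 → max 2.0
Equity regrets: 0.7, 1.9, 0.3, 0.0, 1.1 → max 1.9
Value regrets: 0.5, 2.1, 1.7, 1.0, 1.1 → max 2.1
Cash regrets: 1.7, 0.2, 0.0, 1.1, 1.6 → max 1.7
Hedged regrets: 1.8, 1.9, 0.5, 0.0, 0.8 → max 1.9
Growth regrets: 0.9, 0.0, 0.9, 0.1, 0.0 → max 0.9
Bonds regrets: 0.2, 1.0, 1.2, 1.1, 0.9 → max 1.2
Smallest max regret = 0.9 → Growth.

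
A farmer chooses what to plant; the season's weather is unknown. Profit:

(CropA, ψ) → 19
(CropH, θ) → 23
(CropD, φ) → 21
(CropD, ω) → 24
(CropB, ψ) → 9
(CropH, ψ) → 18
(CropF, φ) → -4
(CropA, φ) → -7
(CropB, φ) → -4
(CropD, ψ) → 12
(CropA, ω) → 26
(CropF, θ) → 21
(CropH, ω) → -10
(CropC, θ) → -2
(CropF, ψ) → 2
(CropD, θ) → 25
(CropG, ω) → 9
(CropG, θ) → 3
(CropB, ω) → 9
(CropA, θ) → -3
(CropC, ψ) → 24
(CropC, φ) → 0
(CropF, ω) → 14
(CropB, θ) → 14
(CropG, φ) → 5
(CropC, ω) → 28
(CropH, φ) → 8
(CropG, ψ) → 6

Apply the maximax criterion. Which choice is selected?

Row maxima: CropC=28, CropF=21, CropD=25, CropA=26, CropB=14, CropG=9, CropH=23
Best best-case = 28 → CropC.

CropC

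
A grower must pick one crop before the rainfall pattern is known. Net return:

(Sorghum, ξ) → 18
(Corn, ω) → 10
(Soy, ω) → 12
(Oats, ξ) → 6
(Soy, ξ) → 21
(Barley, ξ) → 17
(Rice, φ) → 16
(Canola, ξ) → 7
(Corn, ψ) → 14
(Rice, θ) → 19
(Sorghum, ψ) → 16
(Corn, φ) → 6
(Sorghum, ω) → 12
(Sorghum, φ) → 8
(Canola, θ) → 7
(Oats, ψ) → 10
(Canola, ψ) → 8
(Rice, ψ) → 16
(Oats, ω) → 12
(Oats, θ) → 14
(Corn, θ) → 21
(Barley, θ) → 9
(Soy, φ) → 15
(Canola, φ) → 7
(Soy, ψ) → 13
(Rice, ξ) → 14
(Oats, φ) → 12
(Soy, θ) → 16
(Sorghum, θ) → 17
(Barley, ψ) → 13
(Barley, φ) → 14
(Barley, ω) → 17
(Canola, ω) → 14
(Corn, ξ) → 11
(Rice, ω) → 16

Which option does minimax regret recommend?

Column bests: θ=21, φ=16, ψ=16, ω=17, ξ=21.
Rice regrets: 2, 0, 0, 1, 7 → max 7
Sorghum regrets: 4, 8, 0, 5, 3 → max 8
Soy regrets: 5, 1, 3, 5, 0 → max 5
Corn regrets: 0, 10, 2, 7, 10 → max 10
Canola regrets: 14, 9, 8, 3, 14 → max 14
Oats regrets: 7, 4, 6, 5, 15 → max 15
Barley regrets: 12, 2, 3, 0, 4 → max 12
Smallest max regret = 5 → Soy.

Soy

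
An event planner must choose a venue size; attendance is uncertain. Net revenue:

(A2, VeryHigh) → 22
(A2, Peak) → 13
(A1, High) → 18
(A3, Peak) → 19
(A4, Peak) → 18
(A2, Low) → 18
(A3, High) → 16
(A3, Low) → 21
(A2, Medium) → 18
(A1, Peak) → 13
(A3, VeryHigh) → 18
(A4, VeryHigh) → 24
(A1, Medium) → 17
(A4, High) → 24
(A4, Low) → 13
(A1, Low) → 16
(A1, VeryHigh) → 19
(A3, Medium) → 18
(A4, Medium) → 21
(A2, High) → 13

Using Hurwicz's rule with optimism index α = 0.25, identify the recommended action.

A1: 0.25·19 + 0.75·13 = 14.5
A2: 0.25·22 + 0.75·13 = 15.25
A3: 0.25·21 + 0.75·16 = 17.25
A4: 0.25·24 + 0.75·13 = 15.75
Highest Hurwicz score = 17.25 → A3.

A3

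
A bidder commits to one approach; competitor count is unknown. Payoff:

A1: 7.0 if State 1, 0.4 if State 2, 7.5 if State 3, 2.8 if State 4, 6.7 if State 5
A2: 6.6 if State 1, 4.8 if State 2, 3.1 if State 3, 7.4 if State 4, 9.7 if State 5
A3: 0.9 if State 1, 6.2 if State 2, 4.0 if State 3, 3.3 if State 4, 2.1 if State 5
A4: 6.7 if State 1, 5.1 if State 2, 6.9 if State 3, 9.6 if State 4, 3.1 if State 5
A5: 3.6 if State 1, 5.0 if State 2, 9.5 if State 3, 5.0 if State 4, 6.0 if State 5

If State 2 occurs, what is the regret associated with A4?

Best payoff under State 2 is 6.2.
Regret = 6.2 − 5.1 = 1.1.

1.1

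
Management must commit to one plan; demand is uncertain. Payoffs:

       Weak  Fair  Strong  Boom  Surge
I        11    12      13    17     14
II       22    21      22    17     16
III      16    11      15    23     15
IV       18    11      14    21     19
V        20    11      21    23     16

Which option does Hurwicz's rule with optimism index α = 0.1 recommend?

I: 0.1·17 + 0.9·11 = 11.6
II: 0.1·22 + 0.9·16 = 16.6
III: 0.1·23 + 0.9·11 = 12.2
IV: 0.1·21 + 0.9·11 = 12
V: 0.1·23 + 0.9·11 = 12.2
Highest Hurwicz score = 16.6 → II.

II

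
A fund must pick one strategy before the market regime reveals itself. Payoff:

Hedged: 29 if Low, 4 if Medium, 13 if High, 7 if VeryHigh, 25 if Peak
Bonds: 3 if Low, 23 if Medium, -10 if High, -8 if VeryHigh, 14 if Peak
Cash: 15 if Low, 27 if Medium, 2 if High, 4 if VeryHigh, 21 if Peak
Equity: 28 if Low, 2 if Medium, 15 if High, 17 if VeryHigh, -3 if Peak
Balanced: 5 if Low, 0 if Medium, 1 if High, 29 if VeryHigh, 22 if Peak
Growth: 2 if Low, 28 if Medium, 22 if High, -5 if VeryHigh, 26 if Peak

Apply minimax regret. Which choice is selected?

Hedged

Column bests: Low=29, Medium=28, High=22, VeryHigh=29, Peak=26.
Hedged regrets: 0, 24, 9, 22, 1 → max 24
Bonds regrets: 26, 5, 32, 37, 12 → max 37
Cash regrets: 14, 1, 20, 25, 5 → max 25
Equity regrets: 1, 26, 7, 12, 29 → max 29
Balanced regrets: 24, 28, 21, 0, 4 → max 28
Growth regrets: 27, 0, 0, 34, 0 → max 34
Smallest max regret = 24 → Hedged.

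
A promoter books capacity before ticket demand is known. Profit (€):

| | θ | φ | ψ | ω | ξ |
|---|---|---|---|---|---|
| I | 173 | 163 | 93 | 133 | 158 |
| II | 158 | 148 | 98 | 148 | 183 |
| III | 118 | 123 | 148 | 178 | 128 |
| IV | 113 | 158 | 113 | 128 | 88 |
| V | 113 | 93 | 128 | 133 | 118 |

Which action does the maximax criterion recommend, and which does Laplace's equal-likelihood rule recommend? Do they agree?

Row maxima: I=173, II=183, III=178, IV=158, V=133
Best best-case = 183 → II.
Row averages: I=144, II=147, III=139, IV=120, V=117
Highest average = 147 → II.

maximax → II; laplace → II (agree)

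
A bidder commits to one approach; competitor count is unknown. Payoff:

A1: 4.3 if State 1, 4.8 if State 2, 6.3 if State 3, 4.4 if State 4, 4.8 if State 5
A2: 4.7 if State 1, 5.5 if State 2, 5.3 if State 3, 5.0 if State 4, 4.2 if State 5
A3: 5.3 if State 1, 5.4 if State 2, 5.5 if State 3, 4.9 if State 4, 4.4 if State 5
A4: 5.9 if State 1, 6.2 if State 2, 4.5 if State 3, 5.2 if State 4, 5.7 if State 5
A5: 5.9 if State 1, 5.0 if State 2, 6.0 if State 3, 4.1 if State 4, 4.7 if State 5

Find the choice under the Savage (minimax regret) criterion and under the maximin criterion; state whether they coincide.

Column bests: State 1=5.9, State 2=6.2, State 3=6.3, State 4=5.2, State 5=5.7.
A1 regrets: 1.6, 1.4, 0.0, 0.8, 0.9 → max 1.6
A2 regrets: 1.2, 0.7, 1.0, 0.2, 1.5 → max 1.5
A3 regrets: 0.6, 0.8, 0.8, 0.3, 1.3 → max 1.3
A4 regrets: 0.0, 0.0, 1.8, 0.0, 0.0 → max 1.8
A5 regrets: 0.0, 1.2, 0.3, 1.1, 1.0 → max 1.2
Smallest max regret = 1.2 → A5.
Row minima: A1=4.3, A2=4.2, A3=4.4, A4=4.5, A5=4.1
Best worst-case = 4.5 → A4.

minimax regret → A5; maximin → A4 (disagree)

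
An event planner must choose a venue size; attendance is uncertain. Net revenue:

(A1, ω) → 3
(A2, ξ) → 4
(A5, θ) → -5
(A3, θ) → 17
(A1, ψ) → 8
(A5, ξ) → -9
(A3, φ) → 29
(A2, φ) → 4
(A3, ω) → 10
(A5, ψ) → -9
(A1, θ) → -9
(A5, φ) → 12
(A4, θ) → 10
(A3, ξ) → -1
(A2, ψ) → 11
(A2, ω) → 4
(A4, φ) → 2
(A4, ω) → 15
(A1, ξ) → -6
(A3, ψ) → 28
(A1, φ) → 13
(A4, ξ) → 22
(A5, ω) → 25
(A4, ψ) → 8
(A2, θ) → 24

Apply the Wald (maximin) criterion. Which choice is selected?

A2

Row minima: A1=-9, A2=4, A3=-1, A4=2, A5=-9
Best worst-case = 4 → A2.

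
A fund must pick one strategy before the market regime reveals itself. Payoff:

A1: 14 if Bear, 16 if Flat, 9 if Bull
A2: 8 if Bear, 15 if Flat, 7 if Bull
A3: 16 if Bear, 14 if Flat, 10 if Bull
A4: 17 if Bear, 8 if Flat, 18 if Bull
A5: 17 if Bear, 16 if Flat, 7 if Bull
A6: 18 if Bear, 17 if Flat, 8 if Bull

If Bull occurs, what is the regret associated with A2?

11

Best payoff under Bull is 18.
Regret = 18 − 7 = 11.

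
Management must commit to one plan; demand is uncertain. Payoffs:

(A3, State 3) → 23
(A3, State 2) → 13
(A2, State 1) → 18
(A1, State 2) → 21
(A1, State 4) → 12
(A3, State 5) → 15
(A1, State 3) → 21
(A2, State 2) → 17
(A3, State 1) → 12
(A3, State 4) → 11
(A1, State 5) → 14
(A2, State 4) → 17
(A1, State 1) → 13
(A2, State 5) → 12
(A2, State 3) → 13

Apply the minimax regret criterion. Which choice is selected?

A1

Column bests: State 1=18, State 2=21, State 3=23, State 4=17, State 5=15.
A1 regrets: 5, 0, 2, 5, 1 → max 5
A2 regrets: 0, 4, 10, 0, 3 → max 10
A3 regrets: 6, 8, 0, 6, 0 → max 8
Smallest max regret = 5 → A1.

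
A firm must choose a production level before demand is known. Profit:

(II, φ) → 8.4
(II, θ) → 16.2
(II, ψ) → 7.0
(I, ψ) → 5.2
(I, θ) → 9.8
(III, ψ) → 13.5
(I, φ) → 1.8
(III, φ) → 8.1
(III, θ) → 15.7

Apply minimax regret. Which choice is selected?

Column bests: θ=16.2, φ=8.4, ψ=13.5.
I regrets: 6.4, 6.6, 8.3 → max 8.3
II regrets: 0.0, 0.0, 6.5 → max 6.5
III regrets: 0.5, 0.3, 0.0 → max 0.5
Smallest max regret = 0.5 → III.

III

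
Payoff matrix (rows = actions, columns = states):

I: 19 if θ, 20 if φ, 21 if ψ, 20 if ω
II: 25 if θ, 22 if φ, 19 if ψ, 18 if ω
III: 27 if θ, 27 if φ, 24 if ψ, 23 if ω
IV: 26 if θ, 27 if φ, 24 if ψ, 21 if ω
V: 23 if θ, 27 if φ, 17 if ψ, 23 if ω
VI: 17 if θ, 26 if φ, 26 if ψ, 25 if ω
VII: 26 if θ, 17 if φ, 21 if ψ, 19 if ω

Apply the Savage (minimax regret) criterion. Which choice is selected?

III

Column bests: θ=27, φ=27, ψ=26, ω=25.
I regrets: 8, 7, 5, 5 → max 8
II regrets: 2, 5, 7, 7 → max 7
III regrets: 0, 0, 2, 2 → max 2
IV regrets: 1, 0, 2, 4 → max 4
V regrets: 4, 0, 9, 2 → max 9
VI regrets: 10, 1, 0, 0 → max 10
VII regrets: 1, 10, 5, 6 → max 10
Smallest max regret = 2 → III.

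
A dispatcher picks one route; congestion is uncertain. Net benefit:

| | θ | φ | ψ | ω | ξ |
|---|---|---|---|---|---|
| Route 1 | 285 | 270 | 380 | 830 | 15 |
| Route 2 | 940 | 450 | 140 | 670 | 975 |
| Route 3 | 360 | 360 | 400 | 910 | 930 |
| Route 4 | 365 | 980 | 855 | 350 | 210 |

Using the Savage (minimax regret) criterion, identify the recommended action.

Route 3

Column bests: θ=940, φ=980, ψ=855, ω=910, ξ=975.
Route 1 regrets: 655, 710, 475, 80, 960 → max 960
Route 2 regrets: 0, 530, 715, 240, 0 → max 715
Route 3 regrets: 580, 620, 455, 0, 45 → max 620
Route 4 regrets: 575, 0, 0, 560, 765 → max 765
Smallest max regret = 620 → Route 3.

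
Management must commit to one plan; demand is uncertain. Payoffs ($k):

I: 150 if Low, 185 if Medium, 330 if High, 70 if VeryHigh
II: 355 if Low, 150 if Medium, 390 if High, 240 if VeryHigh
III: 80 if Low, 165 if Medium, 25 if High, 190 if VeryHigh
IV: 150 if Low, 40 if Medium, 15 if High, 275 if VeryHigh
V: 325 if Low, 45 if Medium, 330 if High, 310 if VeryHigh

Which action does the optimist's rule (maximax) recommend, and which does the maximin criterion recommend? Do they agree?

maximax → II; maximin → II (agree)

Row maxima: I=330, II=390, III=190, IV=275, V=330
Best best-case = 390 → II.
Row minima: I=70, II=150, III=25, IV=15, V=45
Best worst-case = 150 → II.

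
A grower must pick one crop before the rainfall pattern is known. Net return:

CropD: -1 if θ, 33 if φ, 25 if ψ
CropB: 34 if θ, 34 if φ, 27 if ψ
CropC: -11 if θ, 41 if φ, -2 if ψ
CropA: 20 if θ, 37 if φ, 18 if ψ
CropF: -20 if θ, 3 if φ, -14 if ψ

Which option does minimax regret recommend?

Column bests: θ=34, φ=41, ψ=27.
CropD regrets: 35, 8, 2 → max 35
CropB regrets: 0, 7, 0 → max 7
CropC regrets: 45, 0, 29 → max 45
CropA regrets: 14, 4, 9 → max 14
CropF regrets: 54, 38, 41 → max 54
Smallest max regret = 7 → CropB.

CropB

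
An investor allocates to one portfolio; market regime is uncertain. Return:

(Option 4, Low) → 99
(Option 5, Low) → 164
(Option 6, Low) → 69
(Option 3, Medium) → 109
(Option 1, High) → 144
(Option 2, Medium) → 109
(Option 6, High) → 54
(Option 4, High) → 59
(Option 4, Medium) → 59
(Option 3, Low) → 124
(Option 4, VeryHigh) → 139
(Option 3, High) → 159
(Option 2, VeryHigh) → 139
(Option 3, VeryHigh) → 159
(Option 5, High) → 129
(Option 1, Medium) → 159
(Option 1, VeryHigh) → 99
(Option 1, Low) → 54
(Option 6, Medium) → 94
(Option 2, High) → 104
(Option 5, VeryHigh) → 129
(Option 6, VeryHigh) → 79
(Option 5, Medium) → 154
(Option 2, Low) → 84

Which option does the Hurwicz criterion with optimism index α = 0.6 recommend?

Option 5

Option 1: 0.6·159 + 0.4·54 = 117
Option 2: 0.6·139 + 0.4·84 = 117
Option 3: 0.6·159 + 0.4·109 = 139
Option 4: 0.6·139 + 0.4·59 = 107
Option 5: 0.6·164 + 0.4·129 = 150
Option 6: 0.6·94 + 0.4·54 = 78
Highest Hurwicz score = 150 → Option 5.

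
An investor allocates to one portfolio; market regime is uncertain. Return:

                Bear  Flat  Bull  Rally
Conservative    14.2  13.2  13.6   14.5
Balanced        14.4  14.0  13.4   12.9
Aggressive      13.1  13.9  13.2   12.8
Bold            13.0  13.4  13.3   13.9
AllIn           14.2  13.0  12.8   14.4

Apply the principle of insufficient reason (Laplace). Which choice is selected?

Conservative

Row averages: Conservative=13.875, Balanced=13.675, Aggressive=13.25, Bold=13.4, AllIn=13.6
Highest average = 13.875 → Conservative.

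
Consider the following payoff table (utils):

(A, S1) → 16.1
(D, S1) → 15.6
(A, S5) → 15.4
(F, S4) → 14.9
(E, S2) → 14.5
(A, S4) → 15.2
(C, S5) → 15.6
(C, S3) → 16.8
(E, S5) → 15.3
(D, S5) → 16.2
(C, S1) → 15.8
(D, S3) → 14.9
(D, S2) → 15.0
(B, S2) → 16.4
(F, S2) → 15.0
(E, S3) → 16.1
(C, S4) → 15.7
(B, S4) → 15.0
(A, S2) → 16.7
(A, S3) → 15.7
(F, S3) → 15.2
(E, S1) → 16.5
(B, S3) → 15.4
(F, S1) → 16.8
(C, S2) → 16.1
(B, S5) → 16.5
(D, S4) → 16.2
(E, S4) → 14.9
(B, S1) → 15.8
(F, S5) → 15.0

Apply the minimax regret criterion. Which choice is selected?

Column bests: S1=16.8, S2=16.7, S3=16.8, S4=16.2, S5=16.5.
A regrets: 0.7, 0.0, 1.1, 1.0, 1.1 → max 1.1
B regrets: 1.0, 0.3, 1.4, 1.2, 0.0 → max 1.4
C regrets: 1.0, 0.6, 0.0, 0.5, 0.9 → max 1.0
D regrets: 1.2, 1.7, 1.9, 0.0, 0.3 → max 1.9
E regrets: 0.3, 2.2, 0.7, 1.3, 1.2 → max 2.2
F regrets: 0.0, 1.7, 1.6, 1.3, 1.5 → max 1.7
Smallest max regret = 1.0 → C.

C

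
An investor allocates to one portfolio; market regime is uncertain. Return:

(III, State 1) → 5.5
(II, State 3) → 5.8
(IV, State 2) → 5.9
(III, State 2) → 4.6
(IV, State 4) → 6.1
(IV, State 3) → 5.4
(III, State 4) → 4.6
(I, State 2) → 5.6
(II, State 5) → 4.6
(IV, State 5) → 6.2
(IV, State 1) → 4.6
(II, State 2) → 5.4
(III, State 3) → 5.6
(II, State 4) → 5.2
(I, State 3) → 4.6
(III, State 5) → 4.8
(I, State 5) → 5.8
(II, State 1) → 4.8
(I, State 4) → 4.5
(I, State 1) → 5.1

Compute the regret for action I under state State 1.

Best payoff under State 1 is 5.5.
Regret = 5.5 − 5.1 = 0.4.

0.4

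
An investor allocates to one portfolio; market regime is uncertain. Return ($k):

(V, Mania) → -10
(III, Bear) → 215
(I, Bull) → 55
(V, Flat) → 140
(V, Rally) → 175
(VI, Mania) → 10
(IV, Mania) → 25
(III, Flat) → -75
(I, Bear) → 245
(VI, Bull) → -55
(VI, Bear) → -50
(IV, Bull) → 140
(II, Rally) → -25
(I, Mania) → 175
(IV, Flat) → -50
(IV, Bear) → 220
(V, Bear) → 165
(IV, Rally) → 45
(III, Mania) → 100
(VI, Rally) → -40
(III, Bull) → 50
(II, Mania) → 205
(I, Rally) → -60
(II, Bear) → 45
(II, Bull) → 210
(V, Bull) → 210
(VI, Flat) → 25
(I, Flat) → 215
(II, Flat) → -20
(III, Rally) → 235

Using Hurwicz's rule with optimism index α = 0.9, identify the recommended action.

I

I: 0.9·245 + 0.1·(-60) = 214.5
II: 0.9·210 + 0.1·(-25) = 186.5
III: 0.9·235 + 0.1·(-75) = 204
IV: 0.9·220 + 0.1·(-50) = 193
V: 0.9·210 + 0.1·(-10) = 188
VI: 0.9·25 + 0.1·(-55) = 17
Highest Hurwicz score = 214.5 → I.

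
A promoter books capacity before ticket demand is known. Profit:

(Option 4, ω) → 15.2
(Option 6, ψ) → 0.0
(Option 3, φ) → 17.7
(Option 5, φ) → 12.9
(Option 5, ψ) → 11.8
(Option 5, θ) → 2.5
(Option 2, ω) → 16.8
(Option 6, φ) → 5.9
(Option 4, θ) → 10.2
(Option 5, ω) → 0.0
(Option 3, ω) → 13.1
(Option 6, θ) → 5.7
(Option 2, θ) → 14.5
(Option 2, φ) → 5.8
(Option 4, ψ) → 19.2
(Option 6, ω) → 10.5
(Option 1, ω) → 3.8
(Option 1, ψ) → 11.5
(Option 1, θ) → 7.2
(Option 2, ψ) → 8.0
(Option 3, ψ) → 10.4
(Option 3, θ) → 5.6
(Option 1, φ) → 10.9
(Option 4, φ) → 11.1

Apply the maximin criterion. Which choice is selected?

Row minima: Option 1=3.8, Option 2=5.8, Option 3=5.6, Option 4=10.2, Option 5=0.0, Option 6=0.0
Best worst-case = 10.2 → Option 4.

Option 4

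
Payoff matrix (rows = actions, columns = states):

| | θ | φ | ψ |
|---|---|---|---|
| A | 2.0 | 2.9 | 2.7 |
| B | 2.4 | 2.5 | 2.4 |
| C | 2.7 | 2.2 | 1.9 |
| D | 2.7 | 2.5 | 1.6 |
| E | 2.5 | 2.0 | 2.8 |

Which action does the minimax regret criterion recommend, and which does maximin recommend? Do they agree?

minimax regret → B; maximin → B (agree)

Column bests: θ=2.7, φ=2.9, ψ=2.8.
A regrets: 0.7, 0.0, 0.1 → max 0.7
B regrets: 0.3, 0.4, 0.4 → max 0.4
C regrets: 0.0, 0.7, 0.9 → max 0.9
D regrets: 0.0, 0.4, 1.2 → max 1.2
E regrets: 0.2, 0.9, 0.0 → max 0.9
Smallest max regret = 0.4 → B.
Row minima: A=2.0, B=2.4, C=1.9, D=1.6, E=2.0
Best worst-case = 2.4 → B.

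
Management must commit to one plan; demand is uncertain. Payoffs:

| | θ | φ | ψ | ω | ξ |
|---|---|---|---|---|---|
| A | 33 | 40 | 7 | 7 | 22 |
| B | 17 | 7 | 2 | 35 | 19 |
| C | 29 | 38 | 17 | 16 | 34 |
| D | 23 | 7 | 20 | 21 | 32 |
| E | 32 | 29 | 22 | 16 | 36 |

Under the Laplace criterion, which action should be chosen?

Row averages: A=21.8, B=16, C=26.8, D=20.6, E=27
Highest average = 27 → E.

E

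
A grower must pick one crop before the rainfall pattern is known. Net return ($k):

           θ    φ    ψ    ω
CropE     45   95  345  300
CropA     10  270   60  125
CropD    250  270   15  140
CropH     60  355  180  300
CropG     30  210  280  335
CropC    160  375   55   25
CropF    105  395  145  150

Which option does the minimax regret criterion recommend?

CropH

Column bests: θ=250, φ=395, ψ=345, ω=335.
CropE regrets: 205, 300, 0, 35 → max 300
CropA regrets: 240, 125, 285, 210 → max 285
CropD regrets: 0, 125, 330, 195 → max 330
CropH regrets: 190, 40, 165, 35 → max 190
CropG regrets: 220, 185, 65, 0 → max 220
CropC regrets: 90, 20, 290, 310 → max 310
CropF regrets: 145, 0, 200, 185 → max 200
Smallest max regret = 190 → CropH.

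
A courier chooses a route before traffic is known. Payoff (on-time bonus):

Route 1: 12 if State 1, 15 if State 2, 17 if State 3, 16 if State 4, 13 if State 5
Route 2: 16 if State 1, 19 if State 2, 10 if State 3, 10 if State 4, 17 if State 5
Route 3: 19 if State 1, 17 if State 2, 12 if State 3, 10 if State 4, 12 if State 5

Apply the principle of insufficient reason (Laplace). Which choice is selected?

Row averages: Route 1=14.6, Route 2=14.4, Route 3=14
Highest average = 14.6 → Route 1.

Route 1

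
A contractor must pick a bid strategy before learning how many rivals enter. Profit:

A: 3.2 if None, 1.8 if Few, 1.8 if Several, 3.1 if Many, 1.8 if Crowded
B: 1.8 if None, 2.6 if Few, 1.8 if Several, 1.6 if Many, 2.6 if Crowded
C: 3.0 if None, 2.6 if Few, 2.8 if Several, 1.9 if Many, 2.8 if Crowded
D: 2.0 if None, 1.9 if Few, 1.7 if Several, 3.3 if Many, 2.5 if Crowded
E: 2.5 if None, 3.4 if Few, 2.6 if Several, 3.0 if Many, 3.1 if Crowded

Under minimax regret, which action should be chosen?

E

Column bests: None=3.2, Few=3.4, Several=2.8, Many=3.3, Crowded=3.1.
A regrets: 0.0, 1.6, 1.0, 0.2, 1.3 → max 1.6
B regrets: 1.4, 0.8, 1.0, 1.7, 0.5 → max 1.7
C regrets: 0.2, 0.8, 0.0, 1.4, 0.3 → max 1.4
D regrets: 1.2, 1.5, 1.1, 0.0, 0.6 → max 1.5
E regrets: 0.7, 0.0, 0.2, 0.3, 0.0 → max 0.7
Smallest max regret = 0.7 → E.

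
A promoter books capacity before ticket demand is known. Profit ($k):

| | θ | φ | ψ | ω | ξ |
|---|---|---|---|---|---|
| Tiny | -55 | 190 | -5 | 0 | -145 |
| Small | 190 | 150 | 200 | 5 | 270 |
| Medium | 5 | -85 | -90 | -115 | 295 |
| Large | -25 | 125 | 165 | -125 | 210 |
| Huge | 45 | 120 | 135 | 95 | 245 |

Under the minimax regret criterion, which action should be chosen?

Column bests: θ=190, φ=190, ψ=200, ω=95, ξ=295.
Tiny regrets: 245, 0, 205, 95, 440 → max 440
Small regrets: 0, 40, 0, 90, 25 → max 90
Medium regrets: 185, 275, 290, 210, 0 → max 290
Large regrets: 215, 65, 35, 220, 85 → max 220
Huge regrets: 145, 70, 65, 0, 50 → max 145
Smallest max regret = 90 → Small.

Small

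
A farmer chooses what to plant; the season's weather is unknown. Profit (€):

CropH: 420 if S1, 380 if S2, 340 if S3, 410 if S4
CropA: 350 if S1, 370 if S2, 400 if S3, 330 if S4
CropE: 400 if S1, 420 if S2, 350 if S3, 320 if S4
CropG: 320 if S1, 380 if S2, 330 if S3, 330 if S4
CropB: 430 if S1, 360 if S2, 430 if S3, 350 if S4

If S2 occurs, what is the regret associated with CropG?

40

Best payoff under S2 is 420.
Regret = 420 − 380 = 40.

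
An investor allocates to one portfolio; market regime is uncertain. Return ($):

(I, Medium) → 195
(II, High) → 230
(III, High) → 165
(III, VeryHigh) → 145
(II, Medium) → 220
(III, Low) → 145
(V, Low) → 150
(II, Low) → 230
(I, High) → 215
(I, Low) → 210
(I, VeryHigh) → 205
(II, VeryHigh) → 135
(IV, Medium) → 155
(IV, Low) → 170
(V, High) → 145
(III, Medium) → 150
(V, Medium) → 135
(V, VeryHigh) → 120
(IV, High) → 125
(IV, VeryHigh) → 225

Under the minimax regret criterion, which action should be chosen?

Column bests: Low=230, Medium=220, High=230, VeryHigh=225.
I regrets: 20, 25, 15, 20 → max 25
II regrets: 0, 0, 0, 90 → max 90
III regrets: 85, 70, 65, 80 → max 85
IV regrets: 60, 65, 105, 0 → max 105
V regrets: 80, 85, 85, 105 → max 105
Smallest max regret = 25 → I.

I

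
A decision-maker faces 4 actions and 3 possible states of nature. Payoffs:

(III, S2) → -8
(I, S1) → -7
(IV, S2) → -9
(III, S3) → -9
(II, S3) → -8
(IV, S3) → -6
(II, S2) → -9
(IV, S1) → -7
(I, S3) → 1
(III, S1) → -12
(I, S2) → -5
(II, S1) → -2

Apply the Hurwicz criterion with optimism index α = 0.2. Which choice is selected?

I

I: 0.2·1 + 0.8·(-7) = -5.4
II: 0.2·(-2) + 0.8·(-9) = -7.6
III: 0.2·(-8) + 0.8·(-12) = -11.2
IV: 0.2·(-6) + 0.8·(-9) = -8.4
Highest Hurwicz score = -5.4 → I.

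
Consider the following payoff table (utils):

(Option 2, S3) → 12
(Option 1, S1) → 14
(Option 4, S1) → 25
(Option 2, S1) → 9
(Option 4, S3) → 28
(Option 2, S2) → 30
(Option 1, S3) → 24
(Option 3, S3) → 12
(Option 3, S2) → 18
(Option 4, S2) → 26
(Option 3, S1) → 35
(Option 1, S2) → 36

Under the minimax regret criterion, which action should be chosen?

Option 4

Column bests: S1=35, S2=36, S3=28.
Option 1 regrets: 21, 0, 4 → max 21
Option 2 regrets: 26, 6, 16 → max 26
Option 3 regrets: 0, 18, 16 → max 18
Option 4 regrets: 10, 10, 0 → max 10
Smallest max regret = 10 → Option 4.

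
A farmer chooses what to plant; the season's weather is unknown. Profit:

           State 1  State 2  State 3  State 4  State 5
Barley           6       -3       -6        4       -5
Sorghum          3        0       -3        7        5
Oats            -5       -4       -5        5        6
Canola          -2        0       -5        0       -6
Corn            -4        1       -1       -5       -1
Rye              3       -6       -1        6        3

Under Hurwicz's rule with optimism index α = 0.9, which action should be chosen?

Sorghum

Barley: 0.9·6 + 0.1·(-6) = 4.8
Sorghum: 0.9·7 + 0.1·(-3) = 6
Oats: 0.9·6 + 0.1·(-5) = 4.9
Canola: 0.9·0 + 0.1·(-6) = -0.6
Corn: 0.9·1 + 0.1·(-5) = 0.4
Rye: 0.9·6 + 0.1·(-6) = 4.8
Highest Hurwicz score = 6 → Sorghum.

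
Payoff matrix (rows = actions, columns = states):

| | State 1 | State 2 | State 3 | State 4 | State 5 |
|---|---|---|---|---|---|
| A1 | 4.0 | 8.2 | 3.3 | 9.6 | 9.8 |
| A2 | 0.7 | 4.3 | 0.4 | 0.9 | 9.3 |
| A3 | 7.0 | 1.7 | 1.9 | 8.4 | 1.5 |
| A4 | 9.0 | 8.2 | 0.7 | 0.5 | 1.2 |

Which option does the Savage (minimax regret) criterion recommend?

A1

Column bests: State 1=9.0, State 2=8.2, State 3=3.3, State 4=9.6, State 5=9.8.
A1 regrets: 5.0, 0.0, 0.0, 0.0, 0.0 → max 5.0
A2 regrets: 8.3, 3.9, 2.9, 8.7, 0.5 → max 8.7
A3 regrets: 2.0, 6.5, 1.4, 1.2, 8.3 → max 8.3
A4 regrets: 0.0, 0.0, 2.6, 9.1, 8.6 → max 9.1
Smallest max regret = 5.0 → A1.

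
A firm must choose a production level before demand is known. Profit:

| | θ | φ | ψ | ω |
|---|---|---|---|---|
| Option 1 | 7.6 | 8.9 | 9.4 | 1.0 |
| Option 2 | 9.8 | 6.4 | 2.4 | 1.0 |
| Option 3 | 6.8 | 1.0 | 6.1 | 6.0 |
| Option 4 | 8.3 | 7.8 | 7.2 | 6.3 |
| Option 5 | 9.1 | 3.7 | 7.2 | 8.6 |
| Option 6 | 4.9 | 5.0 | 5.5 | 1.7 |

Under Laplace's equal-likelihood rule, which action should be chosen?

Option 4

Row averages: Option 1=6.725, Option 2=4.9, Option 3=4.975, Option 4=7.4, Option 5=7.15, Option 6=4.275
Highest average = 7.4 → Option 4.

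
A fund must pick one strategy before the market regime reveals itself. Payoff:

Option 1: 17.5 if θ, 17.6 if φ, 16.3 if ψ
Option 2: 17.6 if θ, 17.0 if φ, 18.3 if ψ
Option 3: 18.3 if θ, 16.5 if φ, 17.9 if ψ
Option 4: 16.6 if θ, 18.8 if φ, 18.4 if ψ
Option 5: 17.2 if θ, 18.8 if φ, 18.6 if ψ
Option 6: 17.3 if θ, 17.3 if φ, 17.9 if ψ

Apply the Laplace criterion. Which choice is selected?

Row averages: Option 1=257/15, Option 2=529/30, Option 3=527/30, Option 4=269/15, Option 5=18.2, Option 6=17.5
Highest average = 18.2 → Option 5.

Option 5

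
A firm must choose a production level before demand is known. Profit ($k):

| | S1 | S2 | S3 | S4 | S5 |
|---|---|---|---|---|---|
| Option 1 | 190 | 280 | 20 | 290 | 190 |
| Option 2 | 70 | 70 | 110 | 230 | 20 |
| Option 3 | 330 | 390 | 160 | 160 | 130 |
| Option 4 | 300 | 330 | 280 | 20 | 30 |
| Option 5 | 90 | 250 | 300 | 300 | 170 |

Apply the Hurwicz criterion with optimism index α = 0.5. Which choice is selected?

Option 3

Option 1: 0.5·290 + 0.5·20 = 155
Option 2: 0.5·230 + 0.5·20 = 125
Option 3: 0.5·390 + 0.5·130 = 260
Option 4: 0.5·330 + 0.5·20 = 175
Option 5: 0.5·300 + 0.5·90 = 195
Highest Hurwicz score = 260 → Option 3.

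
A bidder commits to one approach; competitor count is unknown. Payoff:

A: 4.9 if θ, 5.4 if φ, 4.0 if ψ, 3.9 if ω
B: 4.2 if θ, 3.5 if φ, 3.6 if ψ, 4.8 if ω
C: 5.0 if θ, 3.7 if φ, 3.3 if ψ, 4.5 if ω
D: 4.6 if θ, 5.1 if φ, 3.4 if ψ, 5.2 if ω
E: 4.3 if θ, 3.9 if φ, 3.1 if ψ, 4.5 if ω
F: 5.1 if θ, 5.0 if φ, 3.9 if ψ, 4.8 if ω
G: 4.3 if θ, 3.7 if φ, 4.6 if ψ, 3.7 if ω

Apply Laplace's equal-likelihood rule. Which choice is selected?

F

Row averages: A=4.55, B=4.025, C=4.125, D=4.575, E=3.95, F=4.7, G=4.075
Highest average = 4.7 → F.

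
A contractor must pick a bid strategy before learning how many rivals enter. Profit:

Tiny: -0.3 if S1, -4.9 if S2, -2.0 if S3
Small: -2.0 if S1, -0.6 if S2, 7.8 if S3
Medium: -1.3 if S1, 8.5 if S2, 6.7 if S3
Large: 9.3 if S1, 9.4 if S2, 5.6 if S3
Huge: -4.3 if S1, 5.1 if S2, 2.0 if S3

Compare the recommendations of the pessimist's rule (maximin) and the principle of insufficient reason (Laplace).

Row minima: Tiny=-4.9, Small=-2.0, Medium=-1.3, Large=5.6, Huge=-4.3
Best worst-case = 5.6 → Large.
Row averages: Tiny=-2.4, Small=26/15, Medium=139/30, Large=8.1, Huge=14/15
Highest average = 8.1 → Large.

maximin → Large; laplace → Large (agree)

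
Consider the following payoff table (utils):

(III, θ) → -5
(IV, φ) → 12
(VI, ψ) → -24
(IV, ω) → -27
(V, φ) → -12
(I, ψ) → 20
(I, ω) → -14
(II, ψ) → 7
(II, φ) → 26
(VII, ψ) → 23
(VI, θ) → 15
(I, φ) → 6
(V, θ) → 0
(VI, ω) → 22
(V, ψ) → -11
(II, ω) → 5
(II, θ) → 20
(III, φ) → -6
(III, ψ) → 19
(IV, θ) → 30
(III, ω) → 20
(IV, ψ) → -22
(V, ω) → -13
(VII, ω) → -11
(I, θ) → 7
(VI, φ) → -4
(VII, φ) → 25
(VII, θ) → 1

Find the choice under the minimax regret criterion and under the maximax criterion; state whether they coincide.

Column bests: θ=30, φ=26, ψ=23, ω=22.
I regrets: 23, 20, 3, 36 → max 36
II regrets: 10, 0, 16, 17 → max 17
III regrets: 35, 32, 4, 2 → max 35
IV regrets: 0, 14, 45, 49 → max 49
V regrets: 30, 38, 34, 35 → max 38
VI regrets: 15, 30, 47, 0 → max 47
VII regrets: 29, 1, 0, 33 → max 33
Smallest max regret = 17 → II.
Row maxima: I=20, II=26, III=20, IV=30, V=0, VI=22, VII=25
Best best-case = 30 → IV.

minimax regret → II; maximax → IV (disagree)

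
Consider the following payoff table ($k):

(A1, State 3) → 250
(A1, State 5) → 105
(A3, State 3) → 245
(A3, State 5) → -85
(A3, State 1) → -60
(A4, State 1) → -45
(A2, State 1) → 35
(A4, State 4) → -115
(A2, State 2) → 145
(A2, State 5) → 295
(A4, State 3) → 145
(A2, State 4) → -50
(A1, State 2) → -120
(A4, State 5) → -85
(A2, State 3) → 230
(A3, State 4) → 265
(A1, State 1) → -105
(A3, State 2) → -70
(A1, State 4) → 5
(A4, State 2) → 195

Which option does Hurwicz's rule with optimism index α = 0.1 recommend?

A2

A1: 0.1·250 + 0.9·(-120) = -83
A2: 0.1·295 + 0.9·(-50) = -15.5
A3: 0.1·265 + 0.9·(-85) = -50
A4: 0.1·195 + 0.9·(-115) = -84
Highest Hurwicz score = -15.5 → A2.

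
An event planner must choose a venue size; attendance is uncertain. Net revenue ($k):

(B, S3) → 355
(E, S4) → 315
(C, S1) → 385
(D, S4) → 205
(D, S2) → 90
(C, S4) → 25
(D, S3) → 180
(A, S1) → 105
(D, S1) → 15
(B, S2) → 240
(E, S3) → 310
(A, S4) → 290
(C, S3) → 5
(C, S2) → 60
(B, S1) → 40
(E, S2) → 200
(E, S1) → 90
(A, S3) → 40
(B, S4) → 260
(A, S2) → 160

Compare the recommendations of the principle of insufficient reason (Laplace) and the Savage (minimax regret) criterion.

Row averages: A=148.75, B=223.75, C=118.75, D=122.5, E=228.75
Highest average = 228.75 → E.
Column bests: S1=385, S2=240, S3=355, S4=315.
A regrets: 280, 80, 315, 25 → max 315
B regrets: 345, 0, 0, 55 → max 345
C regrets: 0, 180, 350, 290 → max 350
D regrets: 370, 150, 175, 110 → max 370
E regrets: 295, 40, 45, 0 → max 295
Smallest max regret = 295 → E.

laplace → E; minimax regret → E (agree)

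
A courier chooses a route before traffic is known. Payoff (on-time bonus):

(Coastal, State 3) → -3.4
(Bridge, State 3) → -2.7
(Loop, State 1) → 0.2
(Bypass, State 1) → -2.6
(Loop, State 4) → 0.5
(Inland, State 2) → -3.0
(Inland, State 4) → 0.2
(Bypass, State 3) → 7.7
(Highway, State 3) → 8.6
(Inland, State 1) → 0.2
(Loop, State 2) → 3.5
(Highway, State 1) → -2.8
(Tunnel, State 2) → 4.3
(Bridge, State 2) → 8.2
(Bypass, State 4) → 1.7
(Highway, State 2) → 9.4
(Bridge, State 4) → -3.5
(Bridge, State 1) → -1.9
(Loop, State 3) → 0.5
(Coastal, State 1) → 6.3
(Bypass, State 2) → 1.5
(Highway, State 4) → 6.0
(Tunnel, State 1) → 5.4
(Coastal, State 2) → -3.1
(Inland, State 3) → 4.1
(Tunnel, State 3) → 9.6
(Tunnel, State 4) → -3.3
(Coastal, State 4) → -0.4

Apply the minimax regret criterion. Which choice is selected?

Column bests: State 1=6.3, State 2=9.4, State 3=9.6, State 4=6.0.
Coastal regrets: 0.0, 12.5, 13.0, 6.4 → max 13.0
Highway regrets: 9.1, 0.0, 1.0, 0.0 → max 9.1
Bridge regrets: 8.2, 1.2, 12.3, 9.5 → max 12.3
Inland regrets: 6.1, 12.4, 5.5, 5.8 → max 12.4
Loop regrets: 6.1, 5.9, 9.1, 5.5 → max 9.1
Bypass regrets: 8.9, 7.9, 1.9, 4.3 → max 8.9
Tunnel regrets: 0.9, 5.1, 0.0, 9.3 → max 9.3
Smallest max regret = 8.9 → Bypass.

Bypass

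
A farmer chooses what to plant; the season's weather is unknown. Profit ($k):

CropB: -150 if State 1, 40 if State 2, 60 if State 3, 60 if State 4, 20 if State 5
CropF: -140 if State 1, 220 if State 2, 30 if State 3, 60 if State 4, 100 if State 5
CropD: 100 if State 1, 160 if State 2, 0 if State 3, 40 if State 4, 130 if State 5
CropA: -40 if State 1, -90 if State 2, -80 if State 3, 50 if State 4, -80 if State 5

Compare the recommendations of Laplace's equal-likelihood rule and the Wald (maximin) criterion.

laplace → CropD; maximin → CropD (agree)

Row averages: CropB=6, CropF=54, CropD=86, CropA=-48
Highest average = 86 → CropD.
Row minima: CropB=-150, CropF=-140, CropD=0, CropA=-90
Best worst-case = 0 → CropD.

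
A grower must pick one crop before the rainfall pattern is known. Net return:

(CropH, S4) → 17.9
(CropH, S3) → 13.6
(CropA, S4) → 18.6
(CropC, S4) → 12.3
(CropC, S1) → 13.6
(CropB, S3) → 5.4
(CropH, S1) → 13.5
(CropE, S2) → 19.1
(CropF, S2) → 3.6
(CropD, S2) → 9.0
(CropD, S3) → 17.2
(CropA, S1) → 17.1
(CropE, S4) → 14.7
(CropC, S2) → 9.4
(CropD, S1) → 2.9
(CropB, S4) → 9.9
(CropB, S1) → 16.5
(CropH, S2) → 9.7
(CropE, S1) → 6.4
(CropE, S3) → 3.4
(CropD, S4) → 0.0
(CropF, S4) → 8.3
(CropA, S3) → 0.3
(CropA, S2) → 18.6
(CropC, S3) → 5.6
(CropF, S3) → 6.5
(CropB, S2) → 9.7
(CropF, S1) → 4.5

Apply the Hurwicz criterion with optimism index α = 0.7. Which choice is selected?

CropA: 0.7·18.6 + 0.3·0.3 = 13.11
CropF: 0.7·8.3 + 0.3·3.6 = 6.89
CropB: 0.7·16.5 + 0.3·5.4 = 13.17
CropH: 0.7·17.9 + 0.3·9.7 = 15.44
CropD: 0.7·17.2 + 0.3·0.0 = 12.04
CropC: 0.7·13.6 + 0.3·5.6 = 11.2
CropE: 0.7·19.1 + 0.3·3.4 = 14.39
Highest Hurwicz score = 15.44 → CropH.

CropH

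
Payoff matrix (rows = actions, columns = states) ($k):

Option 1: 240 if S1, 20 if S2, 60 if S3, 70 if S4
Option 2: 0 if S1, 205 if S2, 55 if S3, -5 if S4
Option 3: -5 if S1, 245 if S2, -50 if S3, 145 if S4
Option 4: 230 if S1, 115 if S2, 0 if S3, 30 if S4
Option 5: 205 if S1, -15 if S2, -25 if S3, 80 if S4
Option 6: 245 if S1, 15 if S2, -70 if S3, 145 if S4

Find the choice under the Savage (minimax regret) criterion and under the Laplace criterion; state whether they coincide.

minimax regret → Option 4; laplace → Option 1 (disagree)

Column bests: S1=245, S2=245, S3=60, S4=145.
Option 1 regrets: 5, 225, 0, 75 → max 225
Option 2 regrets: 245, 40, 5, 150 → max 245
Option 3 regrets: 250, 0, 110, 0 → max 250
Option 4 regrets: 15, 130, 60, 115 → max 130
Option 5 regrets: 40, 260, 85, 65 → max 260
Option 6 regrets: 0, 230, 130, 0 → max 230
Smallest max regret = 130 → Option 4.
Row averages: Option 1=97.5, Option 2=63.75, Option 3=83.75, Option 4=93.75, Option 5=61.25, Option 6=83.75
Highest average = 97.5 → Option 1.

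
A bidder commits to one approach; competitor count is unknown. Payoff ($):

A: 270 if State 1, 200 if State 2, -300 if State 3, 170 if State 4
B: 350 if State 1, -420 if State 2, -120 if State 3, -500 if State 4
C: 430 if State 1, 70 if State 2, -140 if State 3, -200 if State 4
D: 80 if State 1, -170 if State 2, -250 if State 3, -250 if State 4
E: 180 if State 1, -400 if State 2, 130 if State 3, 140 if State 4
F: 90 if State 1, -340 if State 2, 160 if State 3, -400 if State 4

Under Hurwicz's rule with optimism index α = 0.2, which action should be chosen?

C

A: 0.2·270 + 0.8·(-300) = -186
B: 0.2·350 + 0.8·(-500) = -330
C: 0.2·430 + 0.8·(-200) = -74
D: 0.2·80 + 0.8·(-250) = -184
E: 0.2·180 + 0.8·(-400) = -284
F: 0.2·160 + 0.8·(-400) = -288
Highest Hurwicz score = -74 → C.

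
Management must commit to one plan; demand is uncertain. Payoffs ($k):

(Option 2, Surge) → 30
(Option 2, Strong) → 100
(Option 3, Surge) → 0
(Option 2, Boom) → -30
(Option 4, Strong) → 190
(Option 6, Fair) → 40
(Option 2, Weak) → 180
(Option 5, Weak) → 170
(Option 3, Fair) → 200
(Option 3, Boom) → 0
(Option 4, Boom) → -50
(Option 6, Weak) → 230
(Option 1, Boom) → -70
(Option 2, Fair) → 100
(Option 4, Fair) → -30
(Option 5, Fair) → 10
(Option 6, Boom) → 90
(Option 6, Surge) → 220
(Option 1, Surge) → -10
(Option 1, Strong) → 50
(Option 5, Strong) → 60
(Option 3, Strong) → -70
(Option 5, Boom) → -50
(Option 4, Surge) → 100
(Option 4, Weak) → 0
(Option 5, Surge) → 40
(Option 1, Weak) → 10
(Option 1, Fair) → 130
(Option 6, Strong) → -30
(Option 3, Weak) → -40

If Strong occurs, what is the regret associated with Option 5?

Best payoff under Strong is 190.
Regret = 190 − 60 = 130.

130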